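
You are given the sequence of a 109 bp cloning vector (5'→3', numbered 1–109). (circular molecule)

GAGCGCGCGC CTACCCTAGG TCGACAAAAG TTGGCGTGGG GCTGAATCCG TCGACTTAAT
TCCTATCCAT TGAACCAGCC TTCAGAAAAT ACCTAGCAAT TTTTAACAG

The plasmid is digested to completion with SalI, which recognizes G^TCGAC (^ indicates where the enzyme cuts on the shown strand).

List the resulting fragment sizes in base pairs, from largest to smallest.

SalI sites (GTCGAC) start at positions 20, 50.
SalI cuts after the first base of each site, so after positions 20, 50.
Circular molecule, 2 cuts → 2 fragments:
  21–50 → 30 bp
  51–109 then 1–20 → 59 + 20 = 79 bp
Sorted largest to smallest: 79, 30 bp.

79, 30 bp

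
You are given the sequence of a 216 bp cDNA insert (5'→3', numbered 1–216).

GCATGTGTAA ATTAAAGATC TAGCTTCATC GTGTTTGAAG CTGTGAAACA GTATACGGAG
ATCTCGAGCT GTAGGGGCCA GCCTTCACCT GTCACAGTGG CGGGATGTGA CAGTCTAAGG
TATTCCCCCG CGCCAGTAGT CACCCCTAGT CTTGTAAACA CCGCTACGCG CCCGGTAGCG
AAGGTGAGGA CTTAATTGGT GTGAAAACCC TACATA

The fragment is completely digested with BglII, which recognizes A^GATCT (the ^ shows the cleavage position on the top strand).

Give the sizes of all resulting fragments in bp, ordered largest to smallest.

BglII sites (AGATCT) start at positions 16, 59.
BglII cuts after the first base of each site, so after positions 16, 59.
Linear molecule, 2 cuts → 3 fragments:
  1–16 → 16 bp
  17–59 → 43 bp
  60–216 → 157 bp
Sorted largest to smallest: 157, 43, 16 bp.

157, 43, 16 bp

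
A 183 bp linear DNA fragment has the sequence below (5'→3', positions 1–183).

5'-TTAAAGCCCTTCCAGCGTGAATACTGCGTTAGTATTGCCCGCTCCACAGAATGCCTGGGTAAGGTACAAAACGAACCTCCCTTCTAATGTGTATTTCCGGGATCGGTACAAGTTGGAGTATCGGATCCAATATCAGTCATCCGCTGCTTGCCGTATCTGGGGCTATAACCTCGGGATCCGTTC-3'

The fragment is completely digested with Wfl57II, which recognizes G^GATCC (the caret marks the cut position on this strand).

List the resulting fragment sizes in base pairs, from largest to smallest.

123, 51, 9 bp

Wfl57II sites (GGATCC) start at positions 123, 174.
Wfl57II cuts after the first base of each site, so after positions 123, 174.
Linear molecule, 2 cuts → 3 fragments:
  1–123 → 123 bp
  124–174 → 51 bp
  175–183 → 9 bp
Sorted largest to smallest: 123, 51, 9 bp.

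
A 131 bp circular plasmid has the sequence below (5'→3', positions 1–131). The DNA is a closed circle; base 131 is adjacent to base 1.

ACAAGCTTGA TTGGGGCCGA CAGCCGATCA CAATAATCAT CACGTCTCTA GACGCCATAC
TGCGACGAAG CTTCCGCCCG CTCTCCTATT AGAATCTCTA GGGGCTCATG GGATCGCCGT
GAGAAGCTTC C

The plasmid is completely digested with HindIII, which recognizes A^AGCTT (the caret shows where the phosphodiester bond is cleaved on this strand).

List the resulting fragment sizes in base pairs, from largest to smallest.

HindIII sites (AAGCTT) start at positions 3, 68, 124.
HindIII cuts after the first base of each site, so after positions 3, 68, 124.
Circular molecule, 3 cuts → 3 fragments:
  4–68 → 65 bp
  69–124 → 56 bp
  125–131 then 1–3 → 7 + 3 = 10 bp
Sorted largest to smallest: 65, 56, 10 bp.

65, 56, 10 bp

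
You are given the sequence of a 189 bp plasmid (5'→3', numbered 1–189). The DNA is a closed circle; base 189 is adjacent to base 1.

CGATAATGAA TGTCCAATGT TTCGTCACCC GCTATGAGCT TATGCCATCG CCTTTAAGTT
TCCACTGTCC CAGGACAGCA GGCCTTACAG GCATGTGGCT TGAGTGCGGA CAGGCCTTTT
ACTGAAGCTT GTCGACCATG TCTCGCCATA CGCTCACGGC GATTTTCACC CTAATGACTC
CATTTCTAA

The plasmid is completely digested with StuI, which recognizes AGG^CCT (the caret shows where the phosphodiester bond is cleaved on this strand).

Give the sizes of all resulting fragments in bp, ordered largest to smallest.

157, 32 bp

StuI sites (AGGCCT) start at positions 80, 112.
StuI cuts after base 3 of each site, so after positions 82, 114.
Circular molecule, 2 cuts → 2 fragments:
  83–114 → 32 bp
  115–189 then 1–82 → 75 + 82 = 157 bp
Sorted largest to smallest: 157, 32 bp.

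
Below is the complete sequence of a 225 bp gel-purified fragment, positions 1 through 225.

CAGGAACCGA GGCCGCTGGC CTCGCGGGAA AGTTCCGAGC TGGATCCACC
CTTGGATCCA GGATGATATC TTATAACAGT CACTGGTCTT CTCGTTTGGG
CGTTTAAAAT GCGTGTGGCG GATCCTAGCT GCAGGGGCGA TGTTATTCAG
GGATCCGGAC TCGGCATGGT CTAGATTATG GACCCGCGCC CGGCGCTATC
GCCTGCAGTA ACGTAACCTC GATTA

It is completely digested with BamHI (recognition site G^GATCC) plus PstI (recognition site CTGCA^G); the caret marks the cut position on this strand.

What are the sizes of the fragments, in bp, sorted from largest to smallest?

66, 56, 42, 18, 18, 13, 12 bp

BamHI sites (GGATCC) start at positions 42, 54, 120, 151.
BamHI cuts after the first base of each site, so after positions 42, 54, 120, 151.
PstI sites (CTGCAG) start at positions 129, 203.
PstI cuts after base 5 of each site (before the last base), so after positions 133, 207.
Combined cut positions: 42, 54, 120, 133, 151, 207.
Linear molecule, 6 cuts → 7 fragments:
  1–42 → 42 bp
  43–54 → 12 bp
  55–120 → 66 bp
  121–133 → 13 bp
  134–151 → 18 bp
  152–207 → 56 bp
  208–225 → 18 bp
Sorted largest to smallest: 66, 56, 42, 18, 18, 13, 12 bp.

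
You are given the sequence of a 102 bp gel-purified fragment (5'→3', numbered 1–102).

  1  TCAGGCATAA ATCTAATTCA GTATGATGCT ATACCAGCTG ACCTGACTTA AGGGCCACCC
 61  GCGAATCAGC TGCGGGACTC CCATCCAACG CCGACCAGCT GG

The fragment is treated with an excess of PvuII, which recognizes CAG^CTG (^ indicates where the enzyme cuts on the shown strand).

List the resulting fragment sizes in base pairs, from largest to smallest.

PvuII sites (CAGCTG) start at positions 35, 67, 96.
PvuII cuts after base 3 of each site, so after positions 37, 69, 98.
Linear molecule, 3 cuts → 4 fragments:
  1–37 → 37 bp
  38–69 → 32 bp
  70–98 → 29 bp
  99–102 → 4 bp
Sorted largest to smallest: 37, 32, 29, 4 bp.

37, 32, 29, 4 bp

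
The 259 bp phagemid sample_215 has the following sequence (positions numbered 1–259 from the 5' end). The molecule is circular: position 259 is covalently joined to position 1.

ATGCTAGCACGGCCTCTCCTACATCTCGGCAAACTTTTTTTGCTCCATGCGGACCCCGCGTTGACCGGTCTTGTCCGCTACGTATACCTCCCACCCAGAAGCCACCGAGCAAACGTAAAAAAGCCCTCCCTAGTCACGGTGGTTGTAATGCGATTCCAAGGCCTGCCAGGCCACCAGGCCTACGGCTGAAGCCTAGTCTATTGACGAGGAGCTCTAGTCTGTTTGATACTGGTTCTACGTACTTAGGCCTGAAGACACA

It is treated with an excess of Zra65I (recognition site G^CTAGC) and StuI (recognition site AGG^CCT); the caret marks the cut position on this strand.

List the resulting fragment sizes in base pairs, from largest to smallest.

The Zra65I site (GCTAGC) starts at position 3.
Zra65I cuts after the first base of each site, so after position 3.
StuI sites (AGGCCT) start at positions 159, 176, 245.
StuI cuts after base 3 of each site, so after positions 161, 178, 247.
Combined cut positions: 3, 161, 178, 247.
Circular molecule, 4 cuts → 4 fragments:
  4–161 → 158 bp
  162–178 → 17 bp
  179–247 → 69 bp
  248–259 then 1–3 → 12 + 3 = 15 bp
Sorted largest to smallest: 158, 69, 17, 15 bp.

158, 69, 17, 15 bp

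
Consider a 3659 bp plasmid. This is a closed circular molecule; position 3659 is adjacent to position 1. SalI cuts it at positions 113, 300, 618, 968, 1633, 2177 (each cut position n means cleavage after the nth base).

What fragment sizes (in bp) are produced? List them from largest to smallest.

Circular molecule, 6 cuts → 6 fragments:
  300 − 113 = 187 bp
  618 − 300 = 318 bp
  968 − 618 = 350 bp
  1633 − 968 = 665 bp
  2177 − 1633 = 544 bp
  wrap: 3659 − 2177 + 113 = 1595 bp
Sorted largest to smallest: 1595, 665, 544, 350, 318, 187 bp.

1595, 665, 544, 350, 318, 187 bp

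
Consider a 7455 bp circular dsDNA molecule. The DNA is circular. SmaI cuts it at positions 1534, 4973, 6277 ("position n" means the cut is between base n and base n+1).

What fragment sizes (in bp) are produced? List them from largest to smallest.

3439, 2712, 1304 bp

Circular molecule, 3 cuts → 3 fragments:
  4973 − 1534 = 3439 bp
  6277 − 4973 = 1304 bp
  wrap: 7455 − 6277 + 1534 = 2712 bp
Sorted largest to smallest: 3439, 2712, 1304 bp.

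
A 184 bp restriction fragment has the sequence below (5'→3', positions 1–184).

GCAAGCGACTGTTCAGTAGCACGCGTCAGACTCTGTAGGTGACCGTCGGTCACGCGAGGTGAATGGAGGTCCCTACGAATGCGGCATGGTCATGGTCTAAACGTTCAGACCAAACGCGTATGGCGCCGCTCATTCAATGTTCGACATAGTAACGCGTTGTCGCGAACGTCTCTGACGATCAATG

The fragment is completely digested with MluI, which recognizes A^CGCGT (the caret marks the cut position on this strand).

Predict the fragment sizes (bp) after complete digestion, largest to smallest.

93, 38, 32, 21 bp

MluI sites (ACGCGT) start at positions 21, 114, 152.
MluI cuts after the first base of each site, so after positions 21, 114, 152.
Linear molecule, 3 cuts → 4 fragments:
  1–21 → 21 bp
  22–114 → 93 bp
  115–152 → 38 bp
  153–184 → 32 bp
Sorted largest to smallest: 93, 38, 32, 21 bp.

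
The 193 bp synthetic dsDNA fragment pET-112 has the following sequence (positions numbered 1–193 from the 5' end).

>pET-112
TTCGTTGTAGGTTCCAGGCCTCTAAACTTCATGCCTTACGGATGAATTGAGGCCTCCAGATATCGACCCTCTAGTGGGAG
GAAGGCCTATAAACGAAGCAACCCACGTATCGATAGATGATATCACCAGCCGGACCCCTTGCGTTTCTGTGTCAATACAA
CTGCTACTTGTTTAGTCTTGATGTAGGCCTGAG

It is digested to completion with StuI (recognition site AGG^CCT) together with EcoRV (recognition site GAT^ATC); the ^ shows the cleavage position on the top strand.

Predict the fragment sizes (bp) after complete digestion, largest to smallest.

66, 36, 34, 24, 18, 9, 6 bp

StuI sites (AGGCCT) start at positions 16, 50, 83, 185.
StuI cuts after base 3 of each site, so after positions 18, 52, 85, 187.
EcoRV sites (GATATC) start at positions 59, 119.
EcoRV cuts after base 3 of each site, so after positions 61, 121.
Combined cut positions: 18, 52, 61, 85, 121, 187.
Linear molecule, 6 cuts → 7 fragments:
  1–18 → 18 bp
  19–52 → 34 bp
  53–61 → 9 bp
  62–85 → 24 bp
  86–121 → 36 bp
  122–187 → 66 bp
  188–193 → 6 bp
Sorted largest to smallest: 66, 36, 34, 24, 18, 9, 6 bp.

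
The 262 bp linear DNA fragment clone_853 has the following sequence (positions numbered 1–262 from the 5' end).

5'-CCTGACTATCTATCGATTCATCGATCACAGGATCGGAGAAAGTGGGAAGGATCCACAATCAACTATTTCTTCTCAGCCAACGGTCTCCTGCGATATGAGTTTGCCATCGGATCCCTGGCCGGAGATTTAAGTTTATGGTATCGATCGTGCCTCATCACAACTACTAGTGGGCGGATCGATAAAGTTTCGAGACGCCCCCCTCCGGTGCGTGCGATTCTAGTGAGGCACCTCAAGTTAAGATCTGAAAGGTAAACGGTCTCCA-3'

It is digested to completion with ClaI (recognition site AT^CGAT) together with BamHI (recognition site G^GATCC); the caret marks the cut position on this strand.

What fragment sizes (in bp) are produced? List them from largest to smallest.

86, 60, 35, 32, 28, 13, 8 bp

ClaI sites (ATCGAT) start at positions 12, 20, 140, 175.
ClaI cuts after base 2 of each site, so after positions 13, 21, 141, 176.
BamHI sites (GGATCC) start at positions 49, 109.
BamHI cuts after the first base of each site, so after positions 49, 109.
Combined cut positions: 13, 21, 49, 109, 141, 176.
Linear molecule, 6 cuts → 7 fragments:
  1–13 → 13 bp
  14–21 → 8 bp
  22–49 → 28 bp
  50–109 → 60 bp
  110–141 → 32 bp
  142–176 → 35 bp
  177–262 → 86 bp
Sorted largest to smallest: 86, 60, 35, 32, 28, 13, 8 bp.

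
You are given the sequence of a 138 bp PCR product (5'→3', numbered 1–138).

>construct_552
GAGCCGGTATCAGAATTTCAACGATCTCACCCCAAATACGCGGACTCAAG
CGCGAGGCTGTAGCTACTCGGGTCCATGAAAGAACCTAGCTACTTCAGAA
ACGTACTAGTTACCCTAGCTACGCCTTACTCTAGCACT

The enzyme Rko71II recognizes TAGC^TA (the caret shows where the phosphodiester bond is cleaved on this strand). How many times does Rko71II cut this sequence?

TAGCTA occurs starting at positions 61, 87, 116.
Rko71II cuts at 3 sites.

3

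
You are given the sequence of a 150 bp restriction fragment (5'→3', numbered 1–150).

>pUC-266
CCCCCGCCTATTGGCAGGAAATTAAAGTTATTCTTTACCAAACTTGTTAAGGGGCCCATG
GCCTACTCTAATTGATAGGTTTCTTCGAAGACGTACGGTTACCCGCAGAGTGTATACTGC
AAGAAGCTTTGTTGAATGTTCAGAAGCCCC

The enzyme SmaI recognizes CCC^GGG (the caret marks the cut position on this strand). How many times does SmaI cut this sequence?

0

No occurrence of CCCGGG is present in the sequence.
SmaI does not cut: 0 sites.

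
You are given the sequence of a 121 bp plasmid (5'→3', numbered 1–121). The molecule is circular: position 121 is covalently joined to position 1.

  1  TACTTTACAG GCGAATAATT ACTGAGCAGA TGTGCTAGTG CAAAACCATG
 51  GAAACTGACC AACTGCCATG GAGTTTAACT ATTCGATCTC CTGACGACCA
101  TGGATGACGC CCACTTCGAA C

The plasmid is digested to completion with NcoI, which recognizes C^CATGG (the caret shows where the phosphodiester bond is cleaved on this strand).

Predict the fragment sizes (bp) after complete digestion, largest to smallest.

NcoI sites (CCATGG) start at positions 46, 66, 98.
NcoI cuts after the first base of each site, so after positions 46, 66, 98.
Circular molecule, 3 cuts → 3 fragments:
  47–66 → 20 bp
  67–98 → 32 bp
  99–121 then 1–46 → 23 + 46 = 69 bp
Sorted largest to smallest: 69, 32, 20 bp.

69, 32, 20 bp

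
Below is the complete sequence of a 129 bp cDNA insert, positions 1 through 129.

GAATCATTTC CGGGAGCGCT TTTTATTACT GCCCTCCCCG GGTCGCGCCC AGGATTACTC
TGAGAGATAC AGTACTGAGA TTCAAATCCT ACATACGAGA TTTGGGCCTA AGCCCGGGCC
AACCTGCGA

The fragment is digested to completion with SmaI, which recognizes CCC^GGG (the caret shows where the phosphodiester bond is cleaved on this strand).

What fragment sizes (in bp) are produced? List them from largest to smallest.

76, 39, 14 bp

SmaI sites (CCCGGG) start at positions 37, 113.
SmaI cuts after base 3 of each site, so after positions 39, 115.
Linear molecule, 2 cuts → 3 fragments:
  1–39 → 39 bp
  40–115 → 76 bp
  116–129 → 14 bp
Sorted largest to smallest: 76, 39, 14 bp.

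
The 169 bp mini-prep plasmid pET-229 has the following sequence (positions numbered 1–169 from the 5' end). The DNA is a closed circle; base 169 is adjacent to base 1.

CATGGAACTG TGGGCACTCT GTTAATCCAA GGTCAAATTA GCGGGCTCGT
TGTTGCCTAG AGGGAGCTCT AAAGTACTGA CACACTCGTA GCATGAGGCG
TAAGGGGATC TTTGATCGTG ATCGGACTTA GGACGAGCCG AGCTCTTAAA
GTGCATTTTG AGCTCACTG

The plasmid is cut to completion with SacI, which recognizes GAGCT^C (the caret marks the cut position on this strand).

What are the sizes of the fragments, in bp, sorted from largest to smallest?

76, 73, 20 bp

SacI sites (GAGCTC) start at positions 64, 140, 160.
SacI cuts after base 5 of each site (before the last base), so after positions 68, 144, 164.
Circular molecule, 3 cuts → 3 fragments:
  69–144 → 76 bp
  145–164 → 20 bp
  165–169 then 1–68 → 5 + 68 = 73 bp
Sorted largest to smallest: 76, 73, 20 bp.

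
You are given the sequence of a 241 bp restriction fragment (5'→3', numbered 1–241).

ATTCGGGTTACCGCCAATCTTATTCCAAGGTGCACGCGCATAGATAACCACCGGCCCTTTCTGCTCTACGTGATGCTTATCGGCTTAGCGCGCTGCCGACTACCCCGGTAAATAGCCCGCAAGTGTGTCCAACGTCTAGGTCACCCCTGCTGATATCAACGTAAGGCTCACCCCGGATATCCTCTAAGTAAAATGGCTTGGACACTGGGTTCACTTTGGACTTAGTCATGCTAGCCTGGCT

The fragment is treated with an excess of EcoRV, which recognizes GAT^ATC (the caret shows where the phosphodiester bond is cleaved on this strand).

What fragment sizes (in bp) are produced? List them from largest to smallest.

154, 63, 24 bp

EcoRV sites (GATATC) start at positions 152, 176.
EcoRV cuts after base 3 of each site, so after positions 154, 178.
Linear molecule, 2 cuts → 3 fragments:
  1–154 → 154 bp
  155–178 → 24 bp
  179–241 → 63 bp
Sorted largest to smallest: 154, 63, 24 bp.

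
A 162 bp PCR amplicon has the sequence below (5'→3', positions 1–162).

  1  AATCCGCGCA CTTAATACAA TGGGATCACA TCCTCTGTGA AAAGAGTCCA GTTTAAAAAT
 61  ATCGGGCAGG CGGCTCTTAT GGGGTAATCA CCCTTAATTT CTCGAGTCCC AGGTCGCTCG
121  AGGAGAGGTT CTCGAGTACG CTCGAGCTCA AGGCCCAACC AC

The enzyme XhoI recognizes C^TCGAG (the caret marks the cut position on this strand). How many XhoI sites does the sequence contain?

4

CTCGAG occurs starting at positions 101, 117, 131, 141.
XhoI cuts at 4 sites.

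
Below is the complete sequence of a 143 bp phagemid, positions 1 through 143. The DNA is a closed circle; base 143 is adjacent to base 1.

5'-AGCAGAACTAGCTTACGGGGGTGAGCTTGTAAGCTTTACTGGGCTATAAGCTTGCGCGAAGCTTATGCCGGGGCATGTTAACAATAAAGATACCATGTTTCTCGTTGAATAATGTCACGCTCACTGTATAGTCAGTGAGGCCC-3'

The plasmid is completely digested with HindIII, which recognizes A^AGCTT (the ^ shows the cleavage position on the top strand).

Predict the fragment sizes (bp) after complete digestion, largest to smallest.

HindIII sites (AAGCTT) start at positions 31, 48, 59.
HindIII cuts after the first base of each site, so after positions 31, 48, 59.
Circular molecule, 3 cuts → 3 fragments:
  32–48 → 17 bp
  49–59 → 11 bp
  60–143 then 1–31 → 84 + 31 = 115 bp
Sorted largest to smallest: 115, 17, 11 bp.

115, 17, 11 bp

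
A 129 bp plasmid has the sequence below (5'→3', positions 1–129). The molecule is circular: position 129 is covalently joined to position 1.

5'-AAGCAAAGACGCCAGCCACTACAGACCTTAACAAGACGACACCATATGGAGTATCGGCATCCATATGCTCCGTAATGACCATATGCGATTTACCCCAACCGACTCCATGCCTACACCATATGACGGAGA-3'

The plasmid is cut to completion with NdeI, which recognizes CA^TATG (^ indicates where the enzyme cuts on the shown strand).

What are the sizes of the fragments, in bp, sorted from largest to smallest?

NdeI sites (CATATG) start at positions 43, 62, 80, 117.
NdeI cuts after base 2 of each site, so after positions 44, 63, 81, 118.
Circular molecule, 4 cuts → 4 fragments:
  45–63 → 19 bp
  64–81 → 18 bp
  82–118 → 37 bp
  119–129 then 1–44 → 11 + 44 = 55 bp
Sorted largest to smallest: 55, 37, 19, 18 bp.

55, 37, 19, 18 bp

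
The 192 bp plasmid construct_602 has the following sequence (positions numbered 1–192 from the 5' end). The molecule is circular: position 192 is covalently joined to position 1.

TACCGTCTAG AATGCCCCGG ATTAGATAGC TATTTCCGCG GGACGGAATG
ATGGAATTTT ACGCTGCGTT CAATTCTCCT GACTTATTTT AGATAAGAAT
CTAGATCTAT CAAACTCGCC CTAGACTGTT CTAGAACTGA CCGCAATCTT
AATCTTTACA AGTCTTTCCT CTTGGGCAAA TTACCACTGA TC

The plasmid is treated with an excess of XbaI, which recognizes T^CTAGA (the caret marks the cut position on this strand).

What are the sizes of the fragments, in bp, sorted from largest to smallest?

94, 68, 30 bp

XbaI sites (TCTAGA) start at positions 6, 100, 130.
XbaI cuts after the first base of each site, so after positions 6, 100, 130.
Circular molecule, 3 cuts → 3 fragments:
  7–100 → 94 bp
  101–130 → 30 bp
  131–192 then 1–6 → 62 + 6 = 68 bp
Sorted largest to smallest: 94, 68, 30 bp.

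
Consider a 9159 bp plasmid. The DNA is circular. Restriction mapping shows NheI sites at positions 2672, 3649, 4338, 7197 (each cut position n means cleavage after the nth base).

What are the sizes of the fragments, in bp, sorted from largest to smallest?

Circular molecule, 4 cuts → 4 fragments:
  3649 − 2672 = 977 bp
  4338 − 3649 = 689 bp
  7197 − 4338 = 2859 bp
  wrap: 9159 − 7197 + 2672 = 4634 bp
Sorted largest to smallest: 4634, 2859, 977, 689 bp.

4634, 2859, 977, 689 bp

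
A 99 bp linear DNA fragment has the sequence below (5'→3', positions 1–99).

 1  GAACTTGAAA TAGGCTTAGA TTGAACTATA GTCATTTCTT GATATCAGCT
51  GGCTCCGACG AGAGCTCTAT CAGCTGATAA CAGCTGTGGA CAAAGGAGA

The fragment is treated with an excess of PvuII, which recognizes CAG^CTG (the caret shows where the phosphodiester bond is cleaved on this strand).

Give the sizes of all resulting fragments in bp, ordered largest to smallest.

48, 25, 16, 10 bp

PvuII sites (CAGCTG) start at positions 46, 71, 81.
PvuII cuts after base 3 of each site, so after positions 48, 73, 83.
Linear molecule, 3 cuts → 4 fragments:
  1–48 → 48 bp
  49–73 → 25 bp
  74–83 → 10 bp
  84–99 → 16 bp
Sorted largest to smallest: 48, 25, 16, 10 bp.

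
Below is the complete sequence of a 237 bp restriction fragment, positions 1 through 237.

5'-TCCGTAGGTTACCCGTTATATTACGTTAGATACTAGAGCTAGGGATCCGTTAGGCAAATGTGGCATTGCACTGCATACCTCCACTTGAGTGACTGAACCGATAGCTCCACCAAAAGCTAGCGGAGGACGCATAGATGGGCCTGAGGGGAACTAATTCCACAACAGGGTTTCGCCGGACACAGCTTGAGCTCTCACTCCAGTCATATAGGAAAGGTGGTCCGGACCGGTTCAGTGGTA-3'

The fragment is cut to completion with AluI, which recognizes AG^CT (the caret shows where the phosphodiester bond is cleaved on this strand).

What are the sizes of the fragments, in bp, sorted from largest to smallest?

66, 66, 49, 38, 12, 6 bp

AluI sites (AGCT) start at positions 37, 103, 115, 181, 187.
AluI cuts after base 2 of each site, so after positions 38, 104, 116, 182, 188.
Linear molecule, 5 cuts → 6 fragments:
  1–38 → 38 bp
  39–104 → 66 bp
  105–116 → 12 bp
  117–182 → 66 bp
  183–188 → 6 bp
  189–237 → 49 bp
Sorted largest to smallest: 66, 66, 49, 38, 12, 6 bp.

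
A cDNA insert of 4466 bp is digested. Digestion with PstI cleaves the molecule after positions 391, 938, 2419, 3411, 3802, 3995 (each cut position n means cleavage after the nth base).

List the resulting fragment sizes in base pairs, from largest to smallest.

Linear molecule, 6 cuts → 7 fragments:
  391 − 0 = 391 bp
  938 − 391 = 547 bp
  2419 − 938 = 1481 bp
  3411 − 2419 = 992 bp
  3802 − 3411 = 391 bp
  3995 − 3802 = 193 bp
  4466 − 3995 = 471 bp
Sorted largest to smallest: 1481, 992, 547, 471, 391, 391, 193 bp.

1481, 992, 547, 471, 391, 391, 193 bp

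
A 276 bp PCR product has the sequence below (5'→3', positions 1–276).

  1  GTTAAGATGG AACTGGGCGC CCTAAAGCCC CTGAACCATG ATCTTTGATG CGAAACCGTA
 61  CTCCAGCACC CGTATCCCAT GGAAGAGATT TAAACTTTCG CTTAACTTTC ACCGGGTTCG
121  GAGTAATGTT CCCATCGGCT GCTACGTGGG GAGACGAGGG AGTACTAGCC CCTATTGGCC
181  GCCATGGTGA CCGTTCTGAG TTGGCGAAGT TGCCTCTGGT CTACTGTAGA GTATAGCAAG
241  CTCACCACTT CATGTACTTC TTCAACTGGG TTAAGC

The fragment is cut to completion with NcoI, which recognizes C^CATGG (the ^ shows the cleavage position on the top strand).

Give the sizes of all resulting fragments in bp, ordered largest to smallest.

105, 94, 77 bp

NcoI sites (CCATGG) start at positions 77, 182.
NcoI cuts after the first base of each site, so after positions 77, 182.
Linear molecule, 2 cuts → 3 fragments:
  1–77 → 77 bp
  78–182 → 105 bp
  183–276 → 94 bp
Sorted largest to smallest: 105, 94, 77 bp.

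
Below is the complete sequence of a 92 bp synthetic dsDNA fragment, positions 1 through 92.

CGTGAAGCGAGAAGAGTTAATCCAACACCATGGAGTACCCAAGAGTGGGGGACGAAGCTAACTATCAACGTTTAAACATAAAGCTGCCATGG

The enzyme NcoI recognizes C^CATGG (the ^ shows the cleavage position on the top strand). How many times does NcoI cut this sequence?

CCATGG occurs starting at positions 28, 87.
NcoI cuts at 2 sites.

2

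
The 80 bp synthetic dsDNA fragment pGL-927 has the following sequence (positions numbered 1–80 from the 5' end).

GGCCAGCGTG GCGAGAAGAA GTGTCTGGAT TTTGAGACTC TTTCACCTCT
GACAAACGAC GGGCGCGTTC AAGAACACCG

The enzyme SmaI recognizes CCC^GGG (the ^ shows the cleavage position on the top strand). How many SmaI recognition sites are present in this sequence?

No occurrence of CCCGGG is present in the sequence.
SmaI does not cut: 0 sites.

0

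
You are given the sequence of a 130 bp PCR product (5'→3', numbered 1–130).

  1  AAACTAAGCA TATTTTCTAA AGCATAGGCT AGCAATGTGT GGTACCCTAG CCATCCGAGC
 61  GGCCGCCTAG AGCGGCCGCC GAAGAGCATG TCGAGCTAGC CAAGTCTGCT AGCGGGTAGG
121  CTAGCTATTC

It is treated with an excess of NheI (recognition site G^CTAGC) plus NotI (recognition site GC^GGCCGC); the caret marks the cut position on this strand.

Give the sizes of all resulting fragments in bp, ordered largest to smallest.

32, 28, 22, 13, 13, 12, 10 bp

NheI sites (GCTAGC) start at positions 28, 95, 108, 120.
NheI cuts after the first base of each site, so after positions 28, 95, 108, 120.
NotI sites (GCGGCCGC) start at positions 59, 72.
NotI cuts after base 2 of each site, so after positions 60, 73.
Combined cut positions: 28, 60, 73, 95, 108, 120.
Linear molecule, 6 cuts → 7 fragments:
  1–28 → 28 bp
  29–60 → 32 bp
  61–73 → 13 bp
  74–95 → 22 bp
  96–108 → 13 bp
  109–120 → 12 bp
  121–130 → 10 bp
Sorted largest to smallest: 32, 28, 22, 13, 13, 12, 10 bp.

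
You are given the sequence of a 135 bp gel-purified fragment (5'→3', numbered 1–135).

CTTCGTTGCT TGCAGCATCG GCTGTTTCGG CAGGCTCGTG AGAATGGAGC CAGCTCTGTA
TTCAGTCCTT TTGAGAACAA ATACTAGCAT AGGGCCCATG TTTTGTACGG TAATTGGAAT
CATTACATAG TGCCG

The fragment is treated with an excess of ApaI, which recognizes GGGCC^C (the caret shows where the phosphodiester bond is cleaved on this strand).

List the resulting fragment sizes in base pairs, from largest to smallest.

96, 39 bp

The ApaI site (GGGCCC) starts at position 92.
ApaI cuts after base 5 of each site (before the last base), so after position 96.
Linear molecule, 1 cut → 2 fragments:
  1–96 → 96 bp
  97–135 → 39 bp
Sorted largest to smallest: 96, 39 bp.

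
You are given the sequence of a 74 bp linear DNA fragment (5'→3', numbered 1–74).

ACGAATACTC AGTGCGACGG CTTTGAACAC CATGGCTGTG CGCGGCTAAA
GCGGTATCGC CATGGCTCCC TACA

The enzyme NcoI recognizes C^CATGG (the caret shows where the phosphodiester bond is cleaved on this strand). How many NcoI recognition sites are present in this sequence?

2

CCATGG occurs starting at positions 30, 60.
NcoI cuts at 2 sites.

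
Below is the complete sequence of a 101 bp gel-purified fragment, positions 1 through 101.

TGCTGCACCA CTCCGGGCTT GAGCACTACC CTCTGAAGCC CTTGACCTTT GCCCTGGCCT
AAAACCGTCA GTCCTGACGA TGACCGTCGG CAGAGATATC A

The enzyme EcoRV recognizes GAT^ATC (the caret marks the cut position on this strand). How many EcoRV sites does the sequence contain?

1

GATATC occurs starting at position 95.
EcoRV cuts at 1 site.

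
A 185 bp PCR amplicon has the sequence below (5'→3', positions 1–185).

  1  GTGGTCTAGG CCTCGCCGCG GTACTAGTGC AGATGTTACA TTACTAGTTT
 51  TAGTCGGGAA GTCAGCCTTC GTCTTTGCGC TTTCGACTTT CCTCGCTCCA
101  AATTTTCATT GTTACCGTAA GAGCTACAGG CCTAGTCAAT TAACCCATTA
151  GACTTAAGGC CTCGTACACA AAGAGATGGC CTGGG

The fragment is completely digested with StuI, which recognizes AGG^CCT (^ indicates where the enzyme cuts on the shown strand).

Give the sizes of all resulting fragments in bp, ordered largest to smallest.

120, 29, 26, 10 bp

StuI sites (AGGCCT) start at positions 8, 128, 157.
StuI cuts after base 3 of each site, so after positions 10, 130, 159.
Linear molecule, 3 cuts → 4 fragments:
  1–10 → 10 bp
  11–130 → 120 bp
  131–159 → 29 bp
  160–185 → 26 bp
Sorted largest to smallest: 120, 29, 26, 10 bp.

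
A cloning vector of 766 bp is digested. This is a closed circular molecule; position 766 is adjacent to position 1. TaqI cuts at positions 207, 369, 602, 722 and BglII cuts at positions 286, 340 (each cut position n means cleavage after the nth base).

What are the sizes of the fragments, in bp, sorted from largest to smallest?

Combined cut positions (sorted): 207, 286, 340, 369, 602, 722.
Circular molecule, 6 cuts → 6 fragments:
  286 − 207 = 79 bp
  340 − 286 = 54 bp
  369 − 340 = 29 bp
  602 − 369 = 233 bp
  722 − 602 = 120 bp
  wrap: 766 − 722 + 207 = 251 bp
Sorted largest to smallest: 251, 233, 120, 79, 54, 29 bp.

251, 233, 120, 79, 54, 29 bp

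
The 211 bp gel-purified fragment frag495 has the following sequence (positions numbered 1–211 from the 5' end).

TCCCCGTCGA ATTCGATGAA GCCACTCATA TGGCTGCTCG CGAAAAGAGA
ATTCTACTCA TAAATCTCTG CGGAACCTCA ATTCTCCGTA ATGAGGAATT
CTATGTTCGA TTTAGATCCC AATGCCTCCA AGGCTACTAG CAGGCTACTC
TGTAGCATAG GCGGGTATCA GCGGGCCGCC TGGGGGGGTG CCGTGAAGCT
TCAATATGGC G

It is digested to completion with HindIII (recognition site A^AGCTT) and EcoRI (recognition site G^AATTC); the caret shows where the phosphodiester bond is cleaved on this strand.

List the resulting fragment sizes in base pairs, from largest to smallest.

100, 47, 40, 15, 9 bp

The HindIII site (AAGCTT) starts at position 196.
HindIII cuts after the first base of each site, so after position 196.
EcoRI sites (GAATTC) start at positions 9, 49, 96.
EcoRI cuts after the first base of each site, so after positions 9, 49, 96.
Combined cut positions: 9, 49, 96, 196.
Linear molecule, 4 cuts → 5 fragments:
  1–9 → 9 bp
  10–49 → 40 bp
  50–96 → 47 bp
  97–196 → 100 bp
  197–211 → 15 bp
Sorted largest to smallest: 100, 47, 40, 15, 9 bp.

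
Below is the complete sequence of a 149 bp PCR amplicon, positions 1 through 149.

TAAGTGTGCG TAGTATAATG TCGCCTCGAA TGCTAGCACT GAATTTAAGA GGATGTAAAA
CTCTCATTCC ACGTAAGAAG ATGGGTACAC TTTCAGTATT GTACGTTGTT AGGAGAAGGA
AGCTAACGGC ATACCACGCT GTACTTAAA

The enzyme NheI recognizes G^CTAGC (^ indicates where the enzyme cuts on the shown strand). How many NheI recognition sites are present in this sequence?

1

GCTAGC occurs starting at position 32.
NheI cuts at 1 site.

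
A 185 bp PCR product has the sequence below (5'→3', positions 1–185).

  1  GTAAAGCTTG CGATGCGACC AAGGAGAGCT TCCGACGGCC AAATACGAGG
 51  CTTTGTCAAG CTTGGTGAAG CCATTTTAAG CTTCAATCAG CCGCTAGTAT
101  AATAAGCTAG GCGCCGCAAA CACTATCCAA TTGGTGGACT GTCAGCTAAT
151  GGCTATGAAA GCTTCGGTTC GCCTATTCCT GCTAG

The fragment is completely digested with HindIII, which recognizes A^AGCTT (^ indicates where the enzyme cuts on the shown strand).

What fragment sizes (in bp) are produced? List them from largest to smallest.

81, 54, 26, 20, 4 bp

HindIII sites (AAGCTT) start at positions 4, 58, 78, 159.
HindIII cuts after the first base of each site, so after positions 4, 58, 78, 159.
Linear molecule, 4 cuts → 5 fragments:
  1–4 → 4 bp
  5–58 → 54 bp
  59–78 → 20 bp
  79–159 → 81 bp
  160–185 → 26 bp
Sorted largest to smallest: 81, 54, 26, 20, 4 bp.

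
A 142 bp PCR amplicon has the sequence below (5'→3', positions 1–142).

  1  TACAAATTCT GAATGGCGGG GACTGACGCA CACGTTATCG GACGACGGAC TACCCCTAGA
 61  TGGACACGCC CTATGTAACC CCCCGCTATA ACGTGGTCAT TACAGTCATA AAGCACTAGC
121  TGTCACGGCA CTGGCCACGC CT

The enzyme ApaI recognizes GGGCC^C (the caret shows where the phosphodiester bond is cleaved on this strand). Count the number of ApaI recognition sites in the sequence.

0

No occurrence of GGGCCC is present in the sequence.
ApaI does not cut: 0 sites.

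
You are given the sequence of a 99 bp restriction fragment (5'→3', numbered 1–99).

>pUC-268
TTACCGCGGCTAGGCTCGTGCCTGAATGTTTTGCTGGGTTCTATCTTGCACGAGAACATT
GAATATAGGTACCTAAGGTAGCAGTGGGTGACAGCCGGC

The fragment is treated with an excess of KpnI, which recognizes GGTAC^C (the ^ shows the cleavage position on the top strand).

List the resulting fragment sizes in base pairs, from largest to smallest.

The KpnI site (GGTACC) starts at position 68.
KpnI cuts after base 5 of each site (before the last base), so after position 72.
Linear molecule, 1 cut → 2 fragments:
  1–72 → 72 bp
  73–99 → 27 bp
Sorted largest to smallest: 72, 27 bp.

72, 27 bp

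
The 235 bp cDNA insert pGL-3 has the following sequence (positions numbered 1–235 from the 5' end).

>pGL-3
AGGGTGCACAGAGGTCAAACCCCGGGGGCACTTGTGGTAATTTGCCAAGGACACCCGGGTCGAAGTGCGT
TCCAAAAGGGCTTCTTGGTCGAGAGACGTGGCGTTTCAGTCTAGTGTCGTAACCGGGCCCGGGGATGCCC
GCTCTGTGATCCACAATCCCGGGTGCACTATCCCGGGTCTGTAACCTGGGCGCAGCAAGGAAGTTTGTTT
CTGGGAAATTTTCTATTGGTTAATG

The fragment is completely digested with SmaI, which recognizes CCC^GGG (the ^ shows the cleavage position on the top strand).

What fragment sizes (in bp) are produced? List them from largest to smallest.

SmaI sites (CCCGGG) start at positions 21, 54, 128, 158, 172.
SmaI cuts after base 3 of each site, so after positions 23, 56, 130, 160, 174.
Linear molecule, 5 cuts → 6 fragments:
  1–23 → 23 bp
  24–56 → 33 bp
  57–130 → 74 bp
  131–160 → 30 bp
  161–174 → 14 bp
  175–235 → 61 bp
Sorted largest to smallest: 74, 61, 33, 30, 23, 14 bp.

74, 61, 33, 30, 23, 14 bp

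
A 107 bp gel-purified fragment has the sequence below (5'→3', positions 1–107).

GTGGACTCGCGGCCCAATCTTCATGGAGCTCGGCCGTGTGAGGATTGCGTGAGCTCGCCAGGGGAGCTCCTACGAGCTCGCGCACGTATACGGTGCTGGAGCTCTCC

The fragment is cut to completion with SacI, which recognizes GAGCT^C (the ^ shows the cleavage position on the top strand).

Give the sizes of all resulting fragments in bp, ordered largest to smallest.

SacI sites (GAGCTC) start at positions 26, 51, 64, 74, 99.
SacI cuts after base 5 of each site (before the last base), so after positions 30, 55, 68, 78, 103.
Linear molecule, 5 cuts → 6 fragments:
  1–30 → 30 bp
  31–55 → 25 bp
  56–68 → 13 bp
  69–78 → 10 bp
  79–103 → 25 bp
  104–107 → 4 bp
Sorted largest to smallest: 30, 25, 25, 13, 10, 4 bp.

30, 25, 25, 13, 10, 4 bp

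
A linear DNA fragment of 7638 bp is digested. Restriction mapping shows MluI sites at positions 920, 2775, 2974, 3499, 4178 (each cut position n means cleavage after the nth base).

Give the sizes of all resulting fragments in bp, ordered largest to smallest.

Linear molecule, 5 cuts → 6 fragments:
  920 − 0 = 920 bp
  2775 − 920 = 1855 bp
  2974 − 2775 = 199 bp
  3499 − 2974 = 525 bp
  4178 − 3499 = 679 bp
  7638 − 4178 = 3460 bp
Sorted largest to smallest: 3460, 1855, 920, 679, 525, 199 bp.

3460, 1855, 920, 679, 525, 199 bp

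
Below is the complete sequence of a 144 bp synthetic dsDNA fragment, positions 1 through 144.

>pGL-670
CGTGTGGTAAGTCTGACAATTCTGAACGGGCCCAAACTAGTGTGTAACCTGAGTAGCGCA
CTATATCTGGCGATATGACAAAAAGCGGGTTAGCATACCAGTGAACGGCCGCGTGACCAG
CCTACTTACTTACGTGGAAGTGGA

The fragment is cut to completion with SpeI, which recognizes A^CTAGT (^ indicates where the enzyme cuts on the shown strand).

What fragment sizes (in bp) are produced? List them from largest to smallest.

The SpeI site (ACTAGT) starts at position 36.
SpeI cuts after the first base of each site, so after position 36.
Linear molecule, 1 cut → 2 fragments:
  1–36 → 36 bp
  37–144 → 108 bp
Sorted largest to smallest: 108, 36 bp.

108, 36 bp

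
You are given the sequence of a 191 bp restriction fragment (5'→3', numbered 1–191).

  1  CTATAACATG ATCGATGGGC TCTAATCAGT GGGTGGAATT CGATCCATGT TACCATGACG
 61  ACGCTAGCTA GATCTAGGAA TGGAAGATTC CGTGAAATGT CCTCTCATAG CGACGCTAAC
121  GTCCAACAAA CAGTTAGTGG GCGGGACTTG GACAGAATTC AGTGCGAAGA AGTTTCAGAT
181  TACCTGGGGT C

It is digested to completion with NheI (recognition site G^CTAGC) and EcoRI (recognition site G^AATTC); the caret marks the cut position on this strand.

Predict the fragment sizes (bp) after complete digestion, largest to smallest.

92, 36, 36, 27 bp

The NheI site (GCTAGC) starts at position 63.
NheI cuts after the first base of each site, so after position 63.
EcoRI sites (GAATTC) start at positions 36, 155.
EcoRI cuts after the first base of each site, so after positions 36, 155.
Combined cut positions: 36, 63, 155.
Linear molecule, 3 cuts → 4 fragments:
  1–36 → 36 bp
  37–63 → 27 bp
  64–155 → 92 bp
  156–191 → 36 bp
Sorted largest to smallest: 92, 36, 36, 27 bp.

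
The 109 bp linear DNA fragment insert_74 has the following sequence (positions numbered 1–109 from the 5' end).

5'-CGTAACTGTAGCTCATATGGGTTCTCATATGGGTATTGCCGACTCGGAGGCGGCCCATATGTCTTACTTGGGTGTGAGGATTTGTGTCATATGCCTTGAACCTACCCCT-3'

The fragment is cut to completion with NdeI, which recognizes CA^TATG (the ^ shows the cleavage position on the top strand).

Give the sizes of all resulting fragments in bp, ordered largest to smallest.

32, 30, 20, 15, 12 bp

NdeI sites (CATATG) start at positions 14, 26, 56, 88.
NdeI cuts after base 2 of each site, so after positions 15, 27, 57, 89.
Linear molecule, 4 cuts → 5 fragments:
  1–15 → 15 bp
  16–27 → 12 bp
  28–57 → 30 bp
  58–89 → 32 bp
  90–109 → 20 bp
Sorted largest to smallest: 32, 30, 20, 15, 12 bp.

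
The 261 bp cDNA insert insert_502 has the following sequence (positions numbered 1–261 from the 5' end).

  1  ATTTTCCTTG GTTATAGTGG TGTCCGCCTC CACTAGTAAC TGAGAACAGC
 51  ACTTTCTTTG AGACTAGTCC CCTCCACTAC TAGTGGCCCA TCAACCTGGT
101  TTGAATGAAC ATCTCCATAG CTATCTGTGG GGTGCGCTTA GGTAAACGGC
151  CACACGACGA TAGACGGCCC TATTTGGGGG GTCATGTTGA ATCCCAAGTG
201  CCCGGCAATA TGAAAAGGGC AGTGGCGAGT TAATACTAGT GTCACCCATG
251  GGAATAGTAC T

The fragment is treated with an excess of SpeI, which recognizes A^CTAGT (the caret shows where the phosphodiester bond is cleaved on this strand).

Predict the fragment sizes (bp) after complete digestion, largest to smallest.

SpeI sites (ACTAGT) start at positions 32, 63, 79, 235.
SpeI cuts after the first base of each site, so after positions 32, 63, 79, 235.
Linear molecule, 4 cuts → 5 fragments:
  1–32 → 32 bp
  33–63 → 31 bp
  64–79 → 16 bp
  80–235 → 156 bp
  236–261 → 26 bp
Sorted largest to smallest: 156, 32, 31, 26, 16 bp.

156, 32, 31, 26, 16 bp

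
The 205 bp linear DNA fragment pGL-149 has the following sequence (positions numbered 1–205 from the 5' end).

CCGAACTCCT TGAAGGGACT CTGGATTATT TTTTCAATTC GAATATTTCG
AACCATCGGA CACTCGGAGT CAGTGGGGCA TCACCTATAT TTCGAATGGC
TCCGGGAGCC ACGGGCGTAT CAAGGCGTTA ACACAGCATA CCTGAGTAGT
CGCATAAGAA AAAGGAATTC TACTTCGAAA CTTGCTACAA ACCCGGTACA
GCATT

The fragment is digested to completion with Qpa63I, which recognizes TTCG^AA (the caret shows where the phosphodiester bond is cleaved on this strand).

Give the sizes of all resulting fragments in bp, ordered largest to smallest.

83, 44, 41, 28, 9 bp

Qpa63I sites (TTCGAA) start at positions 38, 47, 91, 174.
Qpa63I cuts after base 4 of each site, so after positions 41, 50, 94, 177.
Linear molecule, 4 cuts → 5 fragments:
  1–41 → 41 bp
  42–50 → 9 bp
  51–94 → 44 bp
  95–177 → 83 bp
  178–205 → 28 bp
Sorted largest to smallest: 83, 44, 41, 28, 9 bp.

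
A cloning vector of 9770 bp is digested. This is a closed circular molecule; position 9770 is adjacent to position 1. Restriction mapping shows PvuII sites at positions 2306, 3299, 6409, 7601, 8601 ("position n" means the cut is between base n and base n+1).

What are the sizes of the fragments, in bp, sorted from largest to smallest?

3475, 3110, 1192, 1000, 993 bp

Circular molecule, 5 cuts → 5 fragments:
  3299 − 2306 = 993 bp
  6409 − 3299 = 3110 bp
  7601 − 6409 = 1192 bp
  8601 − 7601 = 1000 bp
  wrap: 9770 − 8601 + 2306 = 3475 bp
Sorted largest to smallest: 3475, 3110, 1192, 1000, 993 bp.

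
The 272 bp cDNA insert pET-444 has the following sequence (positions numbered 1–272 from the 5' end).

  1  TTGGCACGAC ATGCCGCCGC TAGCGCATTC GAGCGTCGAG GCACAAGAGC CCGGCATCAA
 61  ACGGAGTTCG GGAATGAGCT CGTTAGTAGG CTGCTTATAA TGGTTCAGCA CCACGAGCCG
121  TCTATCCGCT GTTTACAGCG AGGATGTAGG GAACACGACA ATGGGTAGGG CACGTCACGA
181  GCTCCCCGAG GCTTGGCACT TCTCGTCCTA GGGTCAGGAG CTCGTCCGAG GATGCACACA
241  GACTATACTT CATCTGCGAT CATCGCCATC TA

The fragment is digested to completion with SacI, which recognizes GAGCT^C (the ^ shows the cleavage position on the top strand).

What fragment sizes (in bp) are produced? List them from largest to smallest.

SacI sites (GAGCTC) start at positions 76, 179, 218.
SacI cuts after base 5 of each site (before the last base), so after positions 80, 183, 222.
Linear molecule, 3 cuts → 4 fragments:
  1–80 → 80 bp
  81–183 → 103 bp
  184–222 → 39 bp
  223–272 → 50 bp
Sorted largest to smallest: 103, 80, 50, 39 bp.

103, 80, 50, 39 bp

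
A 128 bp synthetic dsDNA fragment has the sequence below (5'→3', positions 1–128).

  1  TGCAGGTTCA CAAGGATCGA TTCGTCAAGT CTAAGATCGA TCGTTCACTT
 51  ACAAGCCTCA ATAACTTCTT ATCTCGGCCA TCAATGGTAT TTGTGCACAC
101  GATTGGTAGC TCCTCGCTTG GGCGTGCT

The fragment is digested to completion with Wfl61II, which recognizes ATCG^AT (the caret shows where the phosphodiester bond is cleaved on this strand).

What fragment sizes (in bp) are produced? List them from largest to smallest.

89, 20, 19 bp

Wfl61II sites (ATCGAT) start at positions 16, 36.
Wfl61II cuts after base 4 of each site, so after positions 19, 39.
Linear molecule, 2 cuts → 3 fragments:
  1–19 → 19 bp
  20–39 → 20 bp
  40–128 → 89 bp
Sorted largest to smallest: 89, 20, 19 bp.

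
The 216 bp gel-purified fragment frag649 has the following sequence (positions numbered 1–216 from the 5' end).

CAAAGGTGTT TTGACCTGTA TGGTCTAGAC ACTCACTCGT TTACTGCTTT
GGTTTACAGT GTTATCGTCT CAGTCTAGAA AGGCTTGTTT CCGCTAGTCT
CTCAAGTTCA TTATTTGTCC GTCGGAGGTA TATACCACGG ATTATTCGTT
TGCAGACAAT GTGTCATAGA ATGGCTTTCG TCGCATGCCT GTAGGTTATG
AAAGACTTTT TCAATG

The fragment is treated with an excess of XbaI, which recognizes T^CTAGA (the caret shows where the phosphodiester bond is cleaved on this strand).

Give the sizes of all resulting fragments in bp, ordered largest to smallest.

XbaI sites (TCTAGA) start at positions 24, 74.
XbaI cuts after the first base of each site, so after positions 24, 74.
Linear molecule, 2 cuts → 3 fragments:
  1–24 → 24 bp
  25–74 → 50 bp
  75–216 → 142 bp
Sorted largest to smallest: 142, 50, 24 bp.

142, 50, 24 bp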